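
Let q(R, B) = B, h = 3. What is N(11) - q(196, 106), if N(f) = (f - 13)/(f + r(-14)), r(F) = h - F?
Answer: -1485/14 ≈ -106.07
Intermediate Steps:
r(F) = 3 - F
N(f) = (-13 + f)/(17 + f) (N(f) = (f - 13)/(f + (3 - 1*(-14))) = (-13 + f)/(f + (3 + 14)) = (-13 + f)/(f + 17) = (-13 + f)/(17 + f))
N(11) - q(196, 106) = (-13 + 11)/(17 + 11) - 1*106 = -2/28 - 106 = (1/28)*(-2) - 106 = -1/14 - 106 = -1485/14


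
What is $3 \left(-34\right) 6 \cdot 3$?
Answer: $-1836$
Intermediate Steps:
$3 \left(-34\right) 6 \cdot 3 = \left(-102\right) 18 = -1836$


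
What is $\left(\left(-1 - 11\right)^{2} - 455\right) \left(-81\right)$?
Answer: $25191$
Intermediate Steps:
$\left(\left(-1 - 11\right)^{2} - 455\right) \left(-81\right) = \left(\left(-12\right)^{2} - 455\right) \left(-81\right) = \left(144 - 455\right) \left(-81\right) = \left(-311\right) \left(-81\right) = 25191$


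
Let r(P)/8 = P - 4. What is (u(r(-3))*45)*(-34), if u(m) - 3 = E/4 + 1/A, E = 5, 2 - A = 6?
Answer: -6120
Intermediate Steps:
A = -4 (A = 2 - 1*6 = 2 - 6 = -4)
r(P) = -32 + 8*P (r(P) = 8*(P - 4) = 8*(-4 + P) = -32 + 8*P)
u(m) = 4 (u(m) = 3 + (5/4 + 1/(-4)) = 3 + (5*(¼) + 1*(-¼)) = 3 + (5/4 - ¼) = 3 + 1 = 4)
(u(r(-3))*45)*(-34) = (4*45)*(-34) = 180*(-34) = -6120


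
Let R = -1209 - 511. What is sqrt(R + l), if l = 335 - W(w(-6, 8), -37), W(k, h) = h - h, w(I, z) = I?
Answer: I*sqrt(1385) ≈ 37.216*I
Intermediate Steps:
W(k, h) = 0
R = -1720
l = 335 (l = 335 - 1*0 = 335 + 0 = 335)
sqrt(R + l) = sqrt(-1720 + 335) = sqrt(-1385) = I*sqrt(1385)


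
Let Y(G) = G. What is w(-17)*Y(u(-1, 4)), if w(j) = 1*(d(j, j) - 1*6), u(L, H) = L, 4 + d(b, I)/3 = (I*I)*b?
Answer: 14757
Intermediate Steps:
d(b, I) = -12 + 3*b*I² (d(b, I) = -12 + 3*((I*I)*b) = -12 + 3*(I²*b) = -12 + 3*(b*I²) = -12 + 3*b*I²)
w(j) = -18 + 3*j³ (w(j) = 1*((-12 + 3*j*j²) - 1*6) = 1*((-12 + 3*j³) - 6) = 1*(-18 + 3*j³) = -18 + 3*j³)
w(-17)*Y(u(-1, 4)) = (-18 + 3*(-17)³)*(-1) = (-18 + 3*(-4913))*(-1) = (-18 - 14739)*(-1) = -14757*(-1) = 14757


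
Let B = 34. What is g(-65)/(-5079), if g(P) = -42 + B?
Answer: 8/5079 ≈ 0.0015751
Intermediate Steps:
g(P) = -8 (g(P) = -42 + 34 = -8)
g(-65)/(-5079) = -8/(-5079) = -8*(-1/5079) = 8/5079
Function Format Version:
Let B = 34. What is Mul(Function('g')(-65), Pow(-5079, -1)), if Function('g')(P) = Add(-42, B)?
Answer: Rational(8, 5079) ≈ 0.0015751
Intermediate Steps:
Function('g')(P) = -8 (Function('g')(P) = Add(-42, 34) = -8)
Mul(Function('g')(-65), Pow(-5079, -1)) = Mul(-8, Pow(-5079, -1)) = Mul(-8, Rational(-1, 5079)) = Rational(8, 5079)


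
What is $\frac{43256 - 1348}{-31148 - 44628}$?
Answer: $- \frac{10477}{18944} \approx -0.55305$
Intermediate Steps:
$\frac{43256 - 1348}{-31148 - 44628} = \frac{41908}{-75776} = 41908 \left(- \frac{1}{75776}\right) = - \frac{10477}{18944}$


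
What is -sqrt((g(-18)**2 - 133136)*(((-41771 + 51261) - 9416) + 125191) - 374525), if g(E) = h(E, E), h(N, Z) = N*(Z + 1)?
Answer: -5*I*sqrt(197933681) ≈ -70345.0*I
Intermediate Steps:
h(N, Z) = N*(1 + Z)
g(E) = E*(1 + E)
-sqrt((g(-18)**2 - 133136)*(((-41771 + 51261) - 9416) + 125191) - 374525) = -sqrt(((-18*(1 - 18))**2 - 133136)*(((-41771 + 51261) - 9416) + 125191) - 374525) = -sqrt(((-18*(-17))**2 - 133136)*((9490 - 9416) + 125191) - 374525) = -sqrt((306**2 - 133136)*(74 + 125191) - 374525) = -sqrt((93636 - 133136)*125265 - 374525) = -sqrt(-39500*125265 - 374525) = -sqrt(-4947967500 - 374525) = -sqrt(-4948342025) = -5*I*sqrt(197933681)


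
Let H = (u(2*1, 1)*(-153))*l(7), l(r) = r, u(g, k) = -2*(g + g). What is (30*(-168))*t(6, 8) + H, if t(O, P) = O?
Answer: -21672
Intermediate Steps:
u(g, k) = -4*g
H = 8568 (H = (-8*(-153))*7 = (-4*2*(-153))*7 = -8*(-153)*7 = 1224*7 = 8568)
(30*(-168))*t(6, 8) + H = (30*(-168))*6 + 8568 = -5040*6 + 8568 = -30240 + 8568 = -21672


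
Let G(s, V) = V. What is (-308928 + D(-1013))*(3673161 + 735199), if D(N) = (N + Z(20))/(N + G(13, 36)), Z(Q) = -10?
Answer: -1330538414051880/977 ≈ -1.3619e+12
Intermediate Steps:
D(N) = (-10 + N)/(36 + N) (D(N) = (N - 10)/(N + 36) = (-10 + N)/(36 + N))
(-308928 + D(-1013))*(3673161 + 735199) = (-308928 + (-10 - 1013)/(36 - 1013))*(3673161 + 735199) = (-308928 - 1023/(-977))*4408360 = (-308928 - 1/977*(-1023))*4408360 = (-308928 + 1023/977)*4408360 = -301821633/977*4408360 = -1330538414051880/977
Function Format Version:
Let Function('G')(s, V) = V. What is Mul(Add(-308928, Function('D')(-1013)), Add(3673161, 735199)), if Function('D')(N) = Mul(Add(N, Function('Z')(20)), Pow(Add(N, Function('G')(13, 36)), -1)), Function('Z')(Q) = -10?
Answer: Rational(-1330538414051880, 977) ≈ -1.3619e+12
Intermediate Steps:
Function('D')(N) = Mul(Pow(Add(36, N), -1), Add(-10, N)) (Function('D')(N) = Mul(Add(N, -10), Pow(Add(N, 36), -1)) = Mul(Add(-10, N), Pow(Add(36, N), -1)) = Mul(Pow(Add(36, N), -1), Add(-10, N)))
Mul(Add(-308928, Function('D')(-1013)), Add(3673161, 735199)) = Mul(Add(-308928, Mul(Pow(Add(36, -1013), -1), Add(-10, -1013))), Add(3673161, 735199)) = Mul(Add(-308928, Mul(Pow(-977, -1), -1023)), 4408360) = Mul(Add(-308928, Mul(Rational(-1, 977), -1023)), 4408360) = Mul(Add(-308928, Rational(1023, 977)), 4408360) = Mul(Rational(-301821633, 977), 4408360) = Rational(-1330538414051880, 977)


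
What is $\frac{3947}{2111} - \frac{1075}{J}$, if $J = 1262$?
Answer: $\frac{2711789}{2664082} \approx 1.0179$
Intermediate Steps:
$\frac{3947}{2111} - \frac{1075}{J} = \frac{3947}{2111} - \frac{1075}{1262} = \frac{2711789}{2664082}$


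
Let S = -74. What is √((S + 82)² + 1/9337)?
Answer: √5579501753/9337 ≈ 8.0000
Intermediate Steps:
√((S + 82)² + 1/9337) = √((-74 + 82)² + 1/9337) = √(8² + 1/9337) = √(64 + 1/9337) = √(597569/9337) = √5579501753/9337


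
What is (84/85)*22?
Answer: 1848/85 ≈ 21.741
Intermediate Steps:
(84/85)*22 = 1848/85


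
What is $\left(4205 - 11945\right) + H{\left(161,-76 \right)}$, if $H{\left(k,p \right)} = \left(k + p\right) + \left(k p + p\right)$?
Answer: $-19967$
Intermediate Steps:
$H{\left(k,p \right)} = k + 2 p + k p$ ($H{\left(k,p \right)} = \left(k + p\right) + \left(p + k p\right) = k + 2 p + k p$)
$\left(4205 - 11945\right) + H{\left(161,-76 \right)} = \left(4205 - 11945\right) + \left(161 + 2 \left(-76\right) + 161 \left(-76\right)\right) = -7740 - 12227 = -19967$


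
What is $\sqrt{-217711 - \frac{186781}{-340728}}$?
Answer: $\frac{i \sqrt{6318804748817514}}{170364} \approx 466.59 i$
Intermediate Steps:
$\sqrt{-217711 - \frac{186781}{-340728}} = \sqrt{-217711 - - \frac{186781}{340728}} = \sqrt{-217711 + \frac{186781}{340728}} = \sqrt{- \frac{74180046827}{340728}} = \frac{i \sqrt{6318804748817514}}{170364}$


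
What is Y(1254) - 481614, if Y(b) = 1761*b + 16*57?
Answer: 1727592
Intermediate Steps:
Y(b) = 912 + 1761*b (Y(b) = 1761*b + 912 = 912 + 1761*b)
Y(1254) - 481614 = (912 + 1761*1254) - 481614 = (912 + 2208294) - 481614 = 2209206 - 481614 = 1727592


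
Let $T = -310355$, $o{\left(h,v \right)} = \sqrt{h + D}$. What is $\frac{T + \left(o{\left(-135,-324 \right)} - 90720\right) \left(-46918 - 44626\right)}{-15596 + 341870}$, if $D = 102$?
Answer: $\frac{8304561325}{326274} - \frac{45772 i \sqrt{33}}{163137} \approx 25453.0 - 1.6118 i$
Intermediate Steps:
$o{\left(h,v \right)} = \sqrt{102 + h}$ ($o{\left(h,v \right)} = \sqrt{h + 102} = \sqrt{102 + h}$)
$\frac{T + \left(o{\left(-135,-324 \right)} - 90720\right) \left(-46918 - 44626\right)}{-15596 + 341870} = \frac{-310355 + \left(\sqrt{102 - 135} - 90720\right) \left(-46918 - 44626\right)}{-15596 + 341870} = \frac{-310355 + \left(\sqrt{-33} - 90720\right) \left(-91544\right)}{326274} = \left(-310355 + \left(i \sqrt{33} - 90720\right) \left(-91544\right)\right) \frac{1}{326274} = \left(-310355 + \left(-90720 + i \sqrt{33}\right) \left(-91544\right)\right) \frac{1}{326274} = \left(-310355 + \left(8304871680 - 91544 i \sqrt{33}\right)\right) \frac{1}{326274} = \left(8304561325 - 91544 i \sqrt{33}\right) \frac{1}{326274} = \frac{8304561325}{326274} - \frac{45772 i \sqrt{33}}{163137}$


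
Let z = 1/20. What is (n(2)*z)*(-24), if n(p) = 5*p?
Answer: -12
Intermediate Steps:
z = 1/20 ≈ 0.050000
(n(2)*z)*(-24) = ((5*2)*(1/20))*(-24) = (10*(1/20))*(-24) = (1/2)*(-24) = -12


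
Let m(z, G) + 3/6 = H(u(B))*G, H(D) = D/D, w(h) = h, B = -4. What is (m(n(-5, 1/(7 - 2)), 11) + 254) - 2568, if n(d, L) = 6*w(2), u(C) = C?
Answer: -4607/2 ≈ -2303.5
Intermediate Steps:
H(D) = 1
n(d, L) = 12 (n(d, L) = 6*2 = 12)
m(z, G) = -½ + G (m(z, G) = -½ + 1*G = -½ + G)
(m(n(-5, 1/(7 - 2)), 11) + 254) - 2568 = ((-½ + 11) + 254) - 2568 = (21/2 + 254) - 2568 = 529/2 - 2568 = -4607/2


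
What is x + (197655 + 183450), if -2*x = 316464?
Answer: 222873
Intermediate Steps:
x = -158232 (x = -½*316464 = -158232)
x + (197655 + 183450) = -158232 + (197655 + 183450) = -158232 + 381105 = 222873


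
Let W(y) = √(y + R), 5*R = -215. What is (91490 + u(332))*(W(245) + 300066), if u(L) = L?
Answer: 27552660252 + 91822*√202 ≈ 2.7554e+10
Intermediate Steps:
R = -43 (R = (⅕)*(-215) = -43)
W(y) = √(-43 + y) (W(y) = √(y - 43) = √(-43 + y))
(91490 + u(332))*(W(245) + 300066) = (91490 + 332)*(√(-43 + 245) + 300066) = 91822*(√202 + 300066) = 91822*(300066 + √202) = 27552660252 + 91822*√202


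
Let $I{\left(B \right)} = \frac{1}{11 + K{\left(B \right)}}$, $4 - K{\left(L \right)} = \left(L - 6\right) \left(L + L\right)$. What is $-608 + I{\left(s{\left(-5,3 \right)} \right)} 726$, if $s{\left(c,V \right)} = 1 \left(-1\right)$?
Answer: $118$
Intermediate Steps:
$s{\left(c,V \right)} = -1$
$K{\left(L \right)} = 4 - 2 L \left(-6 + L\right)$ ($K{\left(L \right)} = 4 - \left(L - 6\right) \left(L + L\right) = 4 - \left(-6 + L\right) 2 L = 4 - 2 L \left(-6 + L\right)$)
$I{\left(B \right)} = \frac{1}{15 - 2 B^{2} + 12 B}$ ($I{\left(B \right)} = \frac{1}{11 + \left(4 - 2 B^{2} + 12 B\right)} = \frac{1}{15 - 2 B^{2} + 12 B}$)
$-608 + I{\left(s{\left(-5,3 \right)} \right)} 726 = -608 + \frac{1}{15 - 2 \left(-1\right)^{2} + 12 \left(-1\right)} 726 = -608 + \frac{1}{15 - 2 - 12} \cdot 726 = -608 + 1^{-1} \cdot 726 = -608 + 1 \cdot 726 = -608 + 726 = 118$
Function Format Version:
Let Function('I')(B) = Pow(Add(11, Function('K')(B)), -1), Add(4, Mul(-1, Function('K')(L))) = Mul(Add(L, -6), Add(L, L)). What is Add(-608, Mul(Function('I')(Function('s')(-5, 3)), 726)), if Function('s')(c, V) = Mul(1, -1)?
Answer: 118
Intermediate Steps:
Function('s')(c, V) = -1
Function('K')(L) = Add(4, Mul(-2, L, Add(-6, L))) (Function('K')(L) = Add(4, Mul(-1, Mul(Add(L, -6), Add(L, L)))) = Add(4, Mul(-1, Mul(Add(-6, L), Mul(2, L)))) = Add(4, Mul(-1, Mul(2, L, Add(-6, L)))) = Add(4, Mul(-2, L, Add(-6, L))))
Function('I')(B) = Pow(Add(15, Mul(-2, Pow(B, 2)), Mul(12, B)), -1) (Function('I')(B) = Pow(Add(11, Add(4, Mul(-2, Pow(B, 2)), Mul(12, B))), -1) = Pow(Add(15, Mul(-2, Pow(B, 2)), Mul(12, B)), -1))
Add(-608, Mul(Function('I')(Function('s')(-5, 3)), 726)) = Add(-608, Mul(Pow(Add(15, Mul(-2, Pow(-1, 2)), Mul(12, -1)), -1), 726)) = Add(-608, Mul(Pow(Add(15, Mul(-2, 1), -12), -1), 726)) = Add(-608, Mul(Pow(Add(15, -2, -12), -1), 726)) = Add(-608, Mul(Pow(1, -1), 726)) = Add(-608, Mul(1, 726)) = Add(-608, 726) = 118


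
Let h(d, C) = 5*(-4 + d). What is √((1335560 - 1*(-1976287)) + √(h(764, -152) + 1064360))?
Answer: √(3311847 + 8*√16690) ≈ 1820.1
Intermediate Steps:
h(d, C) = -20 + 5*d
√((1335560 - 1*(-1976287)) + √(h(764, -152) + 1064360)) = √((1335560 - 1*(-1976287)) + √((-20 + 5*764) + 1064360)) = √((1335560 + 1976287) + √((-20 + 3820) + 1064360)) = √(3311847 + √(3800 + 1064360)) = √(3311847 + √1068160) = √(3311847 + 8*√16690)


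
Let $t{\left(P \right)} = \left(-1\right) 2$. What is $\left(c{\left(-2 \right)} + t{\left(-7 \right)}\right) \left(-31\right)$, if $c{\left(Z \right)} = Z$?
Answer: $124$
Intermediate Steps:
$t{\left(P \right)} = -2$
$\left(c{\left(-2 \right)} + t{\left(-7 \right)}\right) \left(-31\right) = \left(-2 - 2\right) \left(-31\right) = \left(-4\right) \left(-31\right) = 124$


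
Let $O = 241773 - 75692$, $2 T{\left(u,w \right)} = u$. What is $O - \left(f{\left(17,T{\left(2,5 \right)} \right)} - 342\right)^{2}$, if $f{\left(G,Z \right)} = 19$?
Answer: $61752$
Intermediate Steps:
$T{\left(u,w \right)} = \frac{u}{2}$
$O = 166081$
$O - \left(f{\left(17,T{\left(2,5 \right)} \right)} - 342\right)^{2} = 166081 - \left(19 - 342\right)^{2} = 166081 - \left(-323\right)^{2} = 166081 - 104329 = 61752$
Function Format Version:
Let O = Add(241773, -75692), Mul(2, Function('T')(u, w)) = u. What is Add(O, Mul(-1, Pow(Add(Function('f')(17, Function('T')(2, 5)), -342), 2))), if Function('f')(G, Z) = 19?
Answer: 61752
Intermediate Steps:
Function('T')(u, w) = Mul(Rational(1, 2), u)
O = 166081
Add(O, Mul(-1, Pow(Add(Function('f')(17, Function('T')(2, 5)), -342), 2))) = Add(166081, Mul(-1, Pow(Add(19, -342), 2))) = Add(166081, Mul(-1, Pow(-323, 2))) = Add(166081, Mul(-1, 104329)) = Add(166081, -104329) = 61752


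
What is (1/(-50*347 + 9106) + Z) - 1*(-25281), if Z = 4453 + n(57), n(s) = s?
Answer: 245597003/8244 ≈ 29791.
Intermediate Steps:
Z = 4510 (Z = 4453 + 57 = 4510)
(1/(-50*347 + 9106) + Z) - 1*(-25281) = (1/(-50*347 + 9106) + 4510) - 1*(-25281) = (1/(-17350 + 9106) + 4510) + 25281 = (1/(-8244) + 4510) + 25281 = (-1/8244 + 4510) + 25281 = 37180439/8244 + 25281 = 245597003/8244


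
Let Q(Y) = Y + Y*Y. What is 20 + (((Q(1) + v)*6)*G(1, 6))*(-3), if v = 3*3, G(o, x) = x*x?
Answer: -7108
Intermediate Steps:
Q(Y) = Y + Y²
G(o, x) = x²
v = 9
20 + (((Q(1) + v)*6)*G(1, 6))*(-3) = 20 + (((1*(1 + 1) + 9)*6)*6²)*(-3) = 20 + (((1*2 + 9)*6)*36)*(-3) = 20 + (((2 + 9)*6)*36)*(-3) = 20 + ((11*6)*36)*(-3) = 20 + (66*36)*(-3) = 20 + 2376*(-3) = 20 - 7128 = -7108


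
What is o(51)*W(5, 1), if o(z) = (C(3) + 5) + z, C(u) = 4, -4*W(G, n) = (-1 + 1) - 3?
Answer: 45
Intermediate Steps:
W(G, n) = 3/4 (W(G, n) = -((-1 + 1) - 3)/4 = -(0 - 3)/4 = -1/4*(-3) = 3/4)
o(z) = 9 + z (o(z) = (4 + 5) + z = 9 + z)
o(51)*W(5, 1) = (9 + 51)*(3/4) = 60*(3/4) = 45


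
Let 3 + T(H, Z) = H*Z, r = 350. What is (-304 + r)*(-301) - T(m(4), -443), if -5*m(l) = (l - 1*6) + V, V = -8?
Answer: -12957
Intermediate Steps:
m(l) = 14/5 - l/5 (m(l) = -((l - 1*6) - 8)/5 = -((l - 6) - 8)/5 = -((-6 + l) - 8)/5 = -(-14 + l)/5 = 14/5 - l/5)
T(H, Z) = -3 + H*Z
(-304 + r)*(-301) - T(m(4), -443) = (-304 + 350)*(-301) - (-3 + (14/5 - ⅕*4)*(-443)) = 46*(-301) - (-3 + (14/5 - ⅘)*(-443)) = -13846 - (-3 + 2*(-443)) = -13846 - (-3 - 886) = -13846 - 1*(-889) = -13846 + 889 = -12957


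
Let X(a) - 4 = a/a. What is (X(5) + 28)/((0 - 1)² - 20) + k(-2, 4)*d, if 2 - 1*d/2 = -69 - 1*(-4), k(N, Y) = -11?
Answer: -28039/19 ≈ -1475.7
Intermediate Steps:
X(a) = 5 (X(a) = 4 + a/a = 4 + 1 = 5)
d = 134 (d = 4 - 2*(-69 - 1*(-4)) = 4 - 2*(-69 + 4) = 4 - 2*(-65) = 4 + 130 = 134)
(X(5) + 28)/((0 - 1)² - 20) + k(-2, 4)*d = (5 + 28)/((0 - 1)² - 20) - 11*134 = 33/((-1)² - 20) - 1474 = 33/(1 - 20) - 1474 = 33/(-19) - 1474 = 33*(-1/19) - 1474 = -33/19 - 1474 = -28039/19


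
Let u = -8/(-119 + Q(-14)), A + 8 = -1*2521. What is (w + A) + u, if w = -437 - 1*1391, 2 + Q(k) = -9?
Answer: -283201/65 ≈ -4356.9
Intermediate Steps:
Q(k) = -11 (Q(k) = -2 - 9 = -11)
w = -1828 (w = -437 - 1391 = -1828)
A = -2529 (A = -8 - 1*2521 = -8 - 2521 = -2529)
u = 4/65 (u = -8/(-119 - 11) = -8/(-130) = -8*(-1/130) = 4/65 ≈ 0.061538)
(w + A) + u = (-1828 - 2529) + 4/65 = -4357 + 4/65 = -283201/65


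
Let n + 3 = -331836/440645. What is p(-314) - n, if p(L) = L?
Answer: -136708759/440645 ≈ -310.25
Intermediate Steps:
n = -1653771/440645 (n = -3 - 331836/440645 = -1653771/440645 ≈ -3.7531)
p(-314) - n = -314 - 1*(-1653771/440645) = -314 + 1653771/440645 = -136708759/440645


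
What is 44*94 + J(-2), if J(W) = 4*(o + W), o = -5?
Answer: 4108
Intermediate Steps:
J(W) = -20 + 4*W (J(W) = 4*(-5 + W) = -20 + 4*W)
44*94 + J(-2) = 44*94 + (-20 + 4*(-2)) = 4136 + (-20 - 8) = 4136 - 28 = 4108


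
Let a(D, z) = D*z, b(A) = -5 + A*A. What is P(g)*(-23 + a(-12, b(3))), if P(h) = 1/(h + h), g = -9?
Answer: 71/18 ≈ 3.9444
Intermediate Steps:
b(A) = -5 + A²
P(h) = 1/(2*h)
P(g)*(-23 + a(-12, b(3))) = ((½)/(-9))*(-23 - 12*(-5 + 3²)) = ((½)*(-⅑))*(-23 - 12*(-5 + 9)) = -(-23 - 12*4)/18 = -(-23 - 48)/18 = -1/18*(-71) = 71/18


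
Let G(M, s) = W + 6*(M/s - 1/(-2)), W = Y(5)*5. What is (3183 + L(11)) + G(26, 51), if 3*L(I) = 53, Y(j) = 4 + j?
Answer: 165838/51 ≈ 3251.7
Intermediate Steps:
L(I) = 53/3 (L(I) = (⅓)*53 = 53/3)
W = 45 (W = (4 + 5)*5 = 9*5 = 45)
G(M, s) = 48 + 6*M/s (G(M, s) = 45 + 6*(M/s - 1/(-2)) = 45 + 6*(M/s - 1*(-½)) = 45 + 6*(M/s + ½) = 45 + 6*(½ + M/s) = 45 + (3 + 6*M/s) = 48 + 6*M/s)
(3183 + L(11)) + G(26, 51) = (3183 + 53/3) + (48 + 6*26/51) = 9602/3 + (48 + 6*26*(1/51)) = 9602/3 + (48 + 52/17) = 9602/3 + 868/17 = 165838/51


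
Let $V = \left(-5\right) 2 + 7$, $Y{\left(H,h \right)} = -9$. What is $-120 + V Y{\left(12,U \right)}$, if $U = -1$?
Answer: $-93$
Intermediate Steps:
$V = -3$ ($V = -10 + 7 = -3$)
$-120 + V Y{\left(12,U \right)} = -120 - -27 = -120 + 27 = -93$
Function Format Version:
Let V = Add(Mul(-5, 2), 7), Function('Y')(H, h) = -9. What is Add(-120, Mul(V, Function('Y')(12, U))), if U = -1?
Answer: -93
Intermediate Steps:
V = -3 (V = Add(-10, 7) = -3)
Add(-120, Mul(V, Function('Y')(12, U))) = Add(-120, Mul(-3, -9)) = Add(-120, 27) = -93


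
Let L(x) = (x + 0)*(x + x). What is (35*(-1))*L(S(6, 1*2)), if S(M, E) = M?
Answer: -2520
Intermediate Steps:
L(x) = 2*x² (L(x) = x*(2*x) = 2*x²)
(35*(-1))*L(S(6, 1*2)) = (35*(-1))*(2*6²) = -70*36 = -35*72 = -2520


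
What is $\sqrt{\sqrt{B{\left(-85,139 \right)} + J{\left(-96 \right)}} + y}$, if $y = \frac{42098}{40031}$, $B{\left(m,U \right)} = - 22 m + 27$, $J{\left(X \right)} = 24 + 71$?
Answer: $\frac{\sqrt{1685225038 + 3204961922 \sqrt{498}}}{40031} \approx 6.759$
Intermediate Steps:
$J{\left(X \right)} = 95$
$B{\left(m,U \right)} = 27 - 22 m$
$y = \frac{42098}{40031}$ ($y = 42098 \cdot \frac{1}{40031} = \frac{42098}{40031} \approx 1.0516$)
$\sqrt{\sqrt{B{\left(-85,139 \right)} + J{\left(-96 \right)}} + y} = \sqrt{\sqrt{\left(27 - -1870\right) + 95} + \frac{42098}{40031}} = \sqrt{\sqrt{\left(27 + 1870\right) + 95} + \frac{42098}{40031}} = \sqrt{\sqrt{1897 + 95} + \frac{42098}{40031}} = \sqrt{\sqrt{1992} + \frac{42098}{40031}} = \sqrt{2 \sqrt{498} + \frac{42098}{40031}} = \sqrt{\frac{42098}{40031} + 2 \sqrt{498}}$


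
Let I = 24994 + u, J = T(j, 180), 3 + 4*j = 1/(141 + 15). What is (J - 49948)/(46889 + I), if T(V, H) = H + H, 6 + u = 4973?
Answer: -24794/38425 ≈ -0.64526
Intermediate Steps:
u = 4967 (u = -6 + 4973 = 4967)
j = -467/624 (j = -3/4 + 1/(4*(141 + 15)) = -3/4 + (1/4)/156 = -3/4 + (1/4)*(1/156) = -3/4 + 1/624 = -467/624 ≈ -0.74840)
T(V, H) = 2*H
J = 360 (J = 2*180 = 360)
I = 29961 (I = 24994 + 4967 = 29961)
(J - 49948)/(46889 + I) = (360 - 49948)/(46889 + 29961) = -49588/76850 = -49588*1/76850 = -24794/38425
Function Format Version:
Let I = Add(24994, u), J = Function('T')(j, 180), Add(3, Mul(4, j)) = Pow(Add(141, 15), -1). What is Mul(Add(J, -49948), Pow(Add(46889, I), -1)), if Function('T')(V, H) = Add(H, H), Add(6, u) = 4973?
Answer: Rational(-24794, 38425) ≈ -0.64526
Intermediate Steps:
u = 4967 (u = Add(-6, 4973) = 4967)
j = Rational(-467, 624) (j = Add(Rational(-3, 4), Mul(Rational(1, 4), Pow(Add(141, 15), -1))) = Add(Rational(-3, 4), Mul(Rational(1, 4), Pow(156, -1))) = Add(Rational(-3, 4), Mul(Rational(1, 4), Rational(1, 156))) = Add(Rational(-3, 4), Rational(1, 624)) = Rational(-467, 624) ≈ -0.74840)
Function('T')(V, H) = Mul(2, H)
J = 360 (J = Mul(2, 180) = 360)
I = 29961 (I = Add(24994, 4967) = 29961)
Mul(Add(J, -49948), Pow(Add(46889, I), -1)) = Mul(Add(360, -49948), Pow(Add(46889, 29961), -1)) = Mul(-49588, Pow(76850, -1)) = Mul(-49588, Rational(1, 76850)) = Rational(-24794, 38425)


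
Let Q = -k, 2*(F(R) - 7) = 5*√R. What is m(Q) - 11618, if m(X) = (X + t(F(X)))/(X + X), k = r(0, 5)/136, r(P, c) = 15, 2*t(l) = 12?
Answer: -116447/10 ≈ -11645.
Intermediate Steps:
F(R) = 7 + 5*√R/2 (F(R) = 7 + (5*√R)/2 = 7 + 5*√R/2)
t(l) = 6 (t(l) = (½)*12 = 6)
k = 15/136 ≈ 0.11029
Q = -15/136 (Q = -1*15/136 = -15/136 ≈ -0.11029)
m(X) = (6 + X)/(2*X) (m(X) = (X + 6)/(X + X) = (6 + X)/((2*X)) = (6 + X)*(1/(2*X)) = (6 + X)/(2*X))
m(Q) - 11618 = (6 - 15/136)/(2*(-15/136)) - 11618 = (½)*(-136/15)*(801/136) - 11618 = -267/10 - 11618 = -116447/10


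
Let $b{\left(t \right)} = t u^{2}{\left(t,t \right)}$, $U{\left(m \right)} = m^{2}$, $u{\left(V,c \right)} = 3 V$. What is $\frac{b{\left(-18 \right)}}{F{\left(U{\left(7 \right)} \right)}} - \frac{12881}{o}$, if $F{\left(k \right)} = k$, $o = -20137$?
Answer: $- \frac{1056319687}{986713} \approx -1070.5$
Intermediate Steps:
$b{\left(t \right)} = 9 t^{3}$ ($b{\left(t \right)} = t \left(3 t\right)^{2} = t 9 t^{2} = 9 t^{3}$)
$\frac{b{\left(-18 \right)}}{F{\left(U{\left(7 \right)} \right)}} - \frac{12881}{o} = \frac{9 \left(-18\right)^{3}}{7^{2}} - \frac{12881}{-20137} = \frac{9 \left(-5832\right)}{49} - - \frac{12881}{20137} = \left(-52488\right) \frac{1}{49} + \frac{12881}{20137} = - \frac{52488}{49} + \frac{12881}{20137} = - \frac{1056319687}{986713}$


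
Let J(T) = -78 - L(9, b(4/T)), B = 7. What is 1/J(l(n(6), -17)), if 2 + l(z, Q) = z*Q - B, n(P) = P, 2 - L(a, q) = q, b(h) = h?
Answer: -111/8884 ≈ -0.012494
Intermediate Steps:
L(a, q) = 2 - q
l(z, Q) = -9 + Q*z (l(z, Q) = -2 + (z*Q - 1*7) = -2 + (Q*z - 7) = -2 + (-7 + Q*z) = -9 + Q*z)
J(T) = -80 + 4/T (J(T) = -78 - (2 - 4/T) = -78 + (-2 + 4/T) = -80 + 4/T)
1/J(l(n(6), -17)) = 1/(-80 + 4/(-9 - 17*6)) = 1/(-80 + 4/(-9 - 102)) = 1/(-80 + 4/(-111)) = 1/(-80 + 4*(-1/111)) = 1/(-80 - 4/111) = 1/(-8884/111) = -111/8884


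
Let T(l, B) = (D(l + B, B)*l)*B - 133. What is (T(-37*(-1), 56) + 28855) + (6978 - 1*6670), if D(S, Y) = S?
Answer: 221726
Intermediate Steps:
T(l, B) = -133 + B*l*(B + l) (T(l, B) = ((l + B)*l)*B - 133 = ((B + l)*l)*B - 133 = (l*(B + l))*B - 133 = B*l*(B + l) - 133 = -133 + B*l*(B + l))
(T(-37*(-1), 56) + 28855) + (6978 - 1*6670) = ((-133 + 56*(-37*(-1))*(56 - 37*(-1))) + 28855) + (6978 - 1*6670) = ((-133 + 56*37*(56 + 37)) + 28855) + (6978 - 6670) = ((-133 + 56*37*93) + 28855) + 308 = ((-133 + 192696) + 28855) + 308 = (192563 + 28855) + 308 = 221418 + 308 = 221726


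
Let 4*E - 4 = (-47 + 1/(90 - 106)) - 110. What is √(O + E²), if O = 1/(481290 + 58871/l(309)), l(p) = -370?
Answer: √190067340995567091847721/11393179456 ≈ 38.266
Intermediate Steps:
E = -2449/64 (E = 1 + ((-47 + 1/(90 - 106)) - 110)/4 = 1 + ((-47 + 1/(-16)) - 110)/4 = 1 + ((-47 - 1/16) - 110)/4 = 1 + (-753/16 - 110)/4 = 1 + (¼)*(-2513/16) = 1 - 2513/64 = -2449/64 ≈ -38.266)
O = 370/178018429 (O = 1/(481290 + 58871/(-370)) = 1/(481290 + 58871*(-1/370)) = 1/(481290 - 58871/370) = 1/(178018429/370) = 370/178018429 ≈ 2.0784e-6)
√(O + E²) = √(370/178018429 + (-2449/64)²) = √(370/178018429 + 5997601/4096) = √(1067683509304349/729163485184) = √190067340995567091847721/11393179456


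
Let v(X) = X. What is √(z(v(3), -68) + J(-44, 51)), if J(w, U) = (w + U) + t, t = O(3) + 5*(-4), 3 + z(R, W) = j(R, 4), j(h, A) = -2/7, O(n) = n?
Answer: I*√651/7 ≈ 3.645*I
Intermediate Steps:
j(h, A) = -2/7 (j(h, A) = -2*⅐ = -2/7)
z(R, W) = -23/7 (z(R, W) = -3 - 2/7 = -23/7)
t = -17 (t = 3 + 5*(-4) = 3 - 20 = -17)
J(w, U) = -17 + U + w (J(w, U) = (w + U) - 17 = (U + w) - 17 = -17 + U + w)
√(z(v(3), -68) + J(-44, 51)) = √(-23/7 + (-17 + 51 - 44)) = √(-23/7 - 10) = √(-93/7) = I*√651/7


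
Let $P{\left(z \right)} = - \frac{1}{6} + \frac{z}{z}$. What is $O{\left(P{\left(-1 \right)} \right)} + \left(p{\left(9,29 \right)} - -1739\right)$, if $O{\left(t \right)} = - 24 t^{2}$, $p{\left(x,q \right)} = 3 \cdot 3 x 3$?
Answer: $\frac{5896}{3} \approx 1965.3$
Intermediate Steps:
$p{\left(x,q \right)} = 27 x$ ($p{\left(x,q \right)} = 9 \cdot 3 x = 27 x$)
$P{\left(z \right)} = \frac{5}{6}$ ($P{\left(z \right)} = \left(-1\right) \frac{1}{6} + 1 = - \frac{1}{6} + 1 = \frac{5}{6}$)
$O{\left(P{\left(-1 \right)} \right)} + \left(p{\left(9,29 \right)} - -1739\right) = - 24 \left(\frac{5}{6}\right)^{2} + \left(27 \cdot 9 - -1739\right) = \left(-24\right) \frac{25}{36} + \left(243 + 1739\right) = - \frac{50}{3} + 1982 = \frac{5896}{3}$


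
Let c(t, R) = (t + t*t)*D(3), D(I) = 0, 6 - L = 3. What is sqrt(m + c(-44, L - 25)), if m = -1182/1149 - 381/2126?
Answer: I*sqrt(800877298286)/814258 ≈ 1.0991*I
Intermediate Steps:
L = 3 (L = 6 - 1*3 = 6 - 3 = 3)
m = -983567/814258 (m = -1182*1/1149 - 381*1/2126 = -394/383 - 381/2126 = -983567/814258 ≈ -1.2079)
c(t, R) = 0 (c(t, R) = (t + t*t)*0 = (t + t**2)*0 = 0)
sqrt(m + c(-44, L - 25)) = sqrt(-983567/814258 + 0) = sqrt(-983567/814258) = I*sqrt(800877298286)/814258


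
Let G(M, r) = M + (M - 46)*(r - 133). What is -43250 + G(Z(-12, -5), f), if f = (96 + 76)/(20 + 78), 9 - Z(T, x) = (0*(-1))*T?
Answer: -1880862/49 ≈ -38385.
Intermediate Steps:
Z(T, x) = 9 (Z(T, x) = 9 - 0*(-1)*T = 9 - 0*T = 9 - 1*0 = 9 + 0 = 9)
f = 86/49 (f = 172/98 = 172*(1/98) = 86/49 ≈ 1.7551)
G(M, r) = M + (-133 + r)*(-46 + M) (G(M, r) = M + (-46 + M)*(-133 + r) = M + (-133 + r)*(-46 + M))
-43250 + G(Z(-12, -5), f) = -43250 + (6118 - 132*9 - 46*86/49 + 9*(86/49)) = -43250 + (6118 - 1188 - 3956/49 + 774/49) = -43250 + 238388/49 = -1880862/49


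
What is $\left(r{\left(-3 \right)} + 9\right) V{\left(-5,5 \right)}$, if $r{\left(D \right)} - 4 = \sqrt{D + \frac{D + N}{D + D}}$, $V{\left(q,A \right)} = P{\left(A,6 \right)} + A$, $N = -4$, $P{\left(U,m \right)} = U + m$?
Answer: $208 + \frac{8 i \sqrt{66}}{3} \approx 208.0 + 21.664 i$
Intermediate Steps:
$V{\left(q,A \right)} = 6 + 2 A$ ($V{\left(q,A \right)} = \left(A + 6\right) + A = \left(6 + A\right) + A = 6 + 2 A$)
$r{\left(D \right)} = 4 + \sqrt{D + \frac{-4 + D}{2 D}}$ ($r{\left(D \right)} = 4 + \sqrt{D + \frac{D - 4}{D + D}} = 4 + \sqrt{D + \frac{-4 + D}{2 D}}$)
$\left(r{\left(-3 \right)} + 9\right) V{\left(-5,5 \right)} = \left(\left(4 + \frac{\sqrt{2 - \frac{8}{-3} + 4 \left(-3\right)}}{2}\right) + 9\right) \left(6 + 2 \cdot 5\right) = \left(\left(4 + \frac{\sqrt{2 - - \frac{8}{3} - 12}}{2}\right) + 9\right) \left(6 + 10\right) = \left(\left(4 + \frac{\sqrt{2 + \frac{8}{3} - 12}}{2}\right) + 9\right) 16 = \left(\left(4 + \frac{\sqrt{- \frac{22}{3}}}{2}\right) + 9\right) 16 = \left(\left(4 + \frac{\frac{1}{3} i \sqrt{66}}{2}\right) + 9\right) 16 = \left(\left(4 + \frac{i \sqrt{66}}{6}\right) + 9\right) 16 = \left(13 + \frac{i \sqrt{66}}{6}\right) 16 = 208 + \frac{8 i \sqrt{66}}{3}$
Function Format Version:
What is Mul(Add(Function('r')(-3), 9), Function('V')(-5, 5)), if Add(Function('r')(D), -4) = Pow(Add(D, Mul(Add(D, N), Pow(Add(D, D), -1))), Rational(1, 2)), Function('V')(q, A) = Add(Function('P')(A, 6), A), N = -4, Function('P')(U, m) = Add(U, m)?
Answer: Add(208, Mul(Rational(8, 3), I, Pow(66, Rational(1, 2)))) ≈ Add(208.00, Mul(21.664, I))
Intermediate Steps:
Function('V')(q, A) = Add(6, Mul(2, A)) (Function('V')(q, A) = Add(Add(A, 6), A) = Add(Add(6, A), A) = Add(6, Mul(2, A)))
Function('r')(D) = Add(4, Pow(Add(D, Mul(Rational(1, 2), Pow(D, -1), Add(-4, D))), Rational(1, 2))) (Function('r')(D) = Add(4, Pow(Add(D, Mul(Add(D, -4), Pow(Add(D, D), -1))), Rational(1, 2))) = Add(4, Pow(Add(D, Mul(Add(-4, D), Pow(Mul(2, D), -1))), Rational(1, 2))) = Add(4, Pow(Add(D, Mul(Add(-4, D), Mul(Rational(1, 2), Pow(D, -1)))), Rational(1, 2))) = Add(4, Pow(Add(D, Mul(Rational(1, 2), Pow(D, -1), Add(-4, D))), Rational(1, 2))))
Mul(Add(Function('r')(-3), 9), Function('V')(-5, 5)) = Mul(Add(Add(4, Mul(Rational(1, 2), Pow(Add(2, Mul(-8, Pow(-3, -1)), Mul(4, -3)), Rational(1, 2)))), 9), Add(6, Mul(2, 5))) = Mul(Add(Add(4, Mul(Rational(1, 2), Pow(Add(2, Mul(-8, Rational(-1, 3)), -12), Rational(1, 2)))), 9), Add(6, 10)) = Mul(Add(Add(4, Mul(Rational(1, 2), Pow(Add(2, Rational(8, 3), -12), Rational(1, 2)))), 9), 16) = Mul(Add(Add(4, Mul(Rational(1, 2), Pow(Rational(-22, 3), Rational(1, 2)))), 9), 16) = Mul(Add(Add(4, Mul(Rational(1, 2), Mul(Rational(1, 3), I, Pow(66, Rational(1, 2))))), 9), 16) = Mul(Add(Add(4, Mul(Rational(1, 6), I, Pow(66, Rational(1, 2)))), 9), 16) = Mul(Add(13, Mul(Rational(1, 6), I, Pow(66, Rational(1, 2)))), 16) = Add(208, Mul(Rational(8, 3), I, Pow(66, Rational(1, 2))))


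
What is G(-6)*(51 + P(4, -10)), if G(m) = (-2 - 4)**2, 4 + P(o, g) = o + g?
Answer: 1476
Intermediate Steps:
P(o, g) = -4 + g + o (P(o, g) = -4 + (o + g) = -4 + (g + o) = -4 + g + o)
G(m) = 36 (G(m) = (-6)**2 = 36)
G(-6)*(51 + P(4, -10)) = 36*(51 + (-4 - 10 + 4)) = 36*(51 - 10) = 36*41 = 1476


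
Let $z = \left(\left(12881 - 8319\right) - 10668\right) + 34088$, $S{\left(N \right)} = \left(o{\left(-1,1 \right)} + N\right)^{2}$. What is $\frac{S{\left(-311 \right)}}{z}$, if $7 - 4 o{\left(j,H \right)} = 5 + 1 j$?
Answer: $\frac{90593}{26336} \approx 3.4399$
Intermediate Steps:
$o{\left(j,H \right)} = \frac{1}{2} - \frac{j}{4}$ ($o{\left(j,H \right)} = \frac{7}{4} - \frac{5 + 1 j}{4} = \frac{7}{4} - \frac{5 + j}{4} = \frac{7}{4} - \left(\frac{5}{4} + \frac{j}{4}\right) = \frac{1}{2} - \frac{j}{4}$)
$S{\left(N \right)} = \left(\frac{3}{4} + N\right)^{2}$ ($S{\left(N \right)} = \left(\left(\frac{1}{2} - - \frac{1}{4}\right) + N\right)^{2} = \left(\left(\frac{1}{2} + \frac{1}{4}\right) + N\right)^{2} = \left(\frac{3}{4} + N\right)^{2}$)
$z = 27982$ ($z = \left(4562 - 10668\right) + 34088 = -6106 + 34088 = 27982$)
$\frac{S{\left(-311 \right)}}{z} = \frac{\frac{1}{16} \left(3 + 4 \left(-311\right)\right)^{2}}{27982} = \frac{\left(3 - 1244\right)^{2}}{16} \cdot \frac{1}{27982} = \frac{\left(-1241\right)^{2}}{16} \cdot \frac{1}{27982} = \frac{1}{16} \cdot 1540081 \cdot \frac{1}{27982} = \frac{1540081}{16} \cdot \frac{1}{27982} = \frac{90593}{26336}$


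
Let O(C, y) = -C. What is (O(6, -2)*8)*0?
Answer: 0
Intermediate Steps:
(O(6, -2)*8)*0 = (-1*6*8)*0 = -6*8*0 = -48*0 = 0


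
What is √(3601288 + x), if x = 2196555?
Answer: √5797843 ≈ 2407.9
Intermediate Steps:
√(3601288 + x) = √(3601288 + 2196555) = √5797843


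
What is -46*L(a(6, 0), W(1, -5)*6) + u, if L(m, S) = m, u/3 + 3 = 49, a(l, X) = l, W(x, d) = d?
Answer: -138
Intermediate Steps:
u = 138 (u = -9 + 3*49 = -9 + 147 = 138)
-46*L(a(6, 0), W(1, -5)*6) + u = -46*6 + 138 = -276 + 138 = -138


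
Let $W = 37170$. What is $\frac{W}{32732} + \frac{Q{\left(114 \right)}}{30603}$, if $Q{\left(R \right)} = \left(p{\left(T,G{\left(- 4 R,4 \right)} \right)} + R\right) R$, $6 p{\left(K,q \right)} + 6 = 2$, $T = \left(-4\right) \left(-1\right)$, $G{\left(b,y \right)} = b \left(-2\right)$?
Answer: $\frac{111457925}{71549814} \approx 1.5578$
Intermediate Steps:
$G{\left(b,y \right)} = - 2 b$
$T = 4$
$p{\left(K,q \right)} = - \frac{2}{3}$ ($p{\left(K,q \right)} = -1 + \frac{1}{6} \cdot 2 = -1 + \frac{1}{3} = - \frac{2}{3}$)
$Q{\left(R \right)} = R \left(- \frac{2}{3} + R\right)$ ($Q{\left(R \right)} = \left(- \frac{2}{3} + R\right) R = R \left(- \frac{2}{3} + R\right)$)
$\frac{W}{32732} + \frac{Q{\left(114 \right)}}{30603} = \frac{37170}{32732} + \frac{\frac{1}{3} \cdot 114 \left(-2 + 3 \cdot 114\right)}{30603} = 37170 \cdot \frac{1}{32732} + \frac{1}{3} \cdot 114 \left(-2 + 342\right) \frac{1}{30603} = \frac{2655}{2338} + \frac{1}{3} \cdot 114 \cdot 340 \cdot \frac{1}{30603} = \frac{2655}{2338} + 12920 \cdot \frac{1}{30603} = \frac{2655}{2338} + \frac{12920}{30603} = \frac{111457925}{71549814}$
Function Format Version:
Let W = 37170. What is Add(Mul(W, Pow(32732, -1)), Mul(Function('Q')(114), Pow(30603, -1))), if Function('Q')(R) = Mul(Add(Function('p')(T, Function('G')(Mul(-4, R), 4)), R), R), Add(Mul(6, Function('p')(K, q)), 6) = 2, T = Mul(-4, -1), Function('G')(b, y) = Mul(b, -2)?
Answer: Rational(111457925, 71549814) ≈ 1.5578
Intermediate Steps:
Function('G')(b, y) = Mul(-2, b)
T = 4
Function('p')(K, q) = Rational(-2, 3) (Function('p')(K, q) = Add(-1, Mul(Rational(1, 6), 2)) = Add(-1, Rational(1, 3)) = Rational(-2, 3))
Function('Q')(R) = Mul(R, Add(Rational(-2, 3), R)) (Function('Q')(R) = Mul(Add(Rational(-2, 3), R), R) = Mul(R, Add(Rational(-2, 3), R)))
Add(Mul(W, Pow(32732, -1)), Mul(Function('Q')(114), Pow(30603, -1))) = Add(Mul(37170, Pow(32732, -1)), Mul(Mul(Rational(1, 3), 114, Add(-2, Mul(3, 114))), Pow(30603, -1))) = Add(Mul(37170, Rational(1, 32732)), Mul(Mul(Rational(1, 3), 114, Add(-2, 342)), Rational(1, 30603))) = Add(Rational(2655, 2338), Mul(Mul(Rational(1, 3), 114, 340), Rational(1, 30603))) = Add(Rational(2655, 2338), Mul(12920, Rational(1, 30603))) = Add(Rational(2655, 2338), Rational(12920, 30603)) = Rational(111457925, 71549814)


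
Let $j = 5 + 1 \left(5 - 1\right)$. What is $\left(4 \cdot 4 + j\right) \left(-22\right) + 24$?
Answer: $-526$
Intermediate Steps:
$j = 9$ ($j = 5 + 1 \cdot 4 = 5 + 4 = 9$)
$\left(4 \cdot 4 + j\right) \left(-22\right) + 24 = \left(4 \cdot 4 + 9\right) \left(-22\right) + 24 = \left(16 + 9\right) \left(-22\right) + 24 = 25 \left(-22\right) + 24 = -550 + 24 = -526$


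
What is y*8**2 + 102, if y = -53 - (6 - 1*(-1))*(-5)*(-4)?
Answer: -12250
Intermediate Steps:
y = -193 (y = -53 - (6 + 1)*(-5)*(-4) = -53 - 7*(-5)*(-4) = -53 - (-35)*(-4) = -53 - 1*140 = -53 - 140 = -193)
y*8**2 + 102 = -193*8**2 + 102 = -193*64 + 102 = -12352 + 102 = -12250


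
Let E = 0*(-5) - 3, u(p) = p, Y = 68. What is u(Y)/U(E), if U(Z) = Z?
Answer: -68/3 ≈ -22.667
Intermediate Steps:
E = -3 (E = 0 - 3 = -3)
u(Y)/U(E) = 68/(-3) = 68*(-1/3) = -68/3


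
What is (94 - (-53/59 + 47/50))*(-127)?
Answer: -35201479/2950 ≈ -11933.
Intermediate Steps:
(94 - (-53/59 + 47/50))*(-127) = (94 - 1*123/2950)*(-127) = (94 - 123/2950)*(-127) = (277177/2950)*(-127) = -35201479/2950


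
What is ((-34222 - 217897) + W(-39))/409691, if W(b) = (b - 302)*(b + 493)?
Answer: -406933/409691 ≈ -0.99327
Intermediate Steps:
W(b) = (-302 + b)*(493 + b)
((-34222 - 217897) + W(-39))/409691 = ((-34222 - 217897) + (-148886 + (-39)**2 + 191*(-39)))/409691 = (-252119 + (-148886 + 1521 - 7449))*(1/409691) = (-252119 - 154814)*(1/409691) = -406933*1/409691 = -406933/409691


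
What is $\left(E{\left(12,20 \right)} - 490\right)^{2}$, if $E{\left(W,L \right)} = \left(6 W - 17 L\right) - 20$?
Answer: $605284$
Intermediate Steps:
$E{\left(W,L \right)} = -20 - 17 L + 6 W$ ($E{\left(W,L \right)} = \left(- 17 L + 6 W\right) - 20 = -20 - 17 L + 6 W$)
$\left(E{\left(12,20 \right)} - 490\right)^{2} = \left(\left(-20 - 340 + 6 \cdot 12\right) - 490\right)^{2} = \left(\left(-20 - 340 + 72\right) - 490\right)^{2} = \left(-288 - 490\right)^{2} = \left(-778\right)^{2} = 605284$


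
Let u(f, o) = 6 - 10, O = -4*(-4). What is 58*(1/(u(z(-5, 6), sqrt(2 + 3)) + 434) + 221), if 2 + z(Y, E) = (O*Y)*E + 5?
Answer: 2755899/215 ≈ 12818.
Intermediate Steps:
O = 16
z(Y, E) = 3 + 16*E*Y (z(Y, E) = -2 + ((16*Y)*E + 5) = -2 + (16*E*Y + 5) = -2 + (5 + 16*E*Y) = 3 + 16*E*Y)
u(f, o) = -4
58*(1/(u(z(-5, 6), sqrt(2 + 3)) + 434) + 221) = 58*(1/(-4 + 434) + 221) = 58*(1/430 + 221) = 58*(95031/430) = 2755899/215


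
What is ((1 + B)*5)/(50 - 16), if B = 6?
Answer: 35/34 ≈ 1.0294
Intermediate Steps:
((1 + B)*5)/(50 - 16) = ((1 + 6)*5)/(50 - 16) = (7*5)/34 = 35*(1/34) = 35/34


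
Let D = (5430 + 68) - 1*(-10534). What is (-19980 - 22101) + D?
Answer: -26049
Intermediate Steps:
D = 16032 (D = 5498 + 10534 = 16032)
(-19980 - 22101) + D = (-19980 - 22101) + 16032 = -42081 + 16032 = -26049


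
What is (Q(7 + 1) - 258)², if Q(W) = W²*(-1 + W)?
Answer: 36100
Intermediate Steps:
(Q(7 + 1) - 258)² = ((7 + 1)²*(-1 + (7 + 1)) - 258)² = (8²*(-1 + 8) - 258)² = (64*7 - 258)² = (448 - 258)² = 190² = 36100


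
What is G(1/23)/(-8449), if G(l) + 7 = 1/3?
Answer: 20/25347 ≈ 0.00078905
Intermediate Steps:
G(l) = -20/3 (G(l) = -7 + 1/3 = -7 + ⅓ = -20/3)
G(1/23)/(-8449) = -20/3/(-8449) = -20/3*(-1/8449) = 20/25347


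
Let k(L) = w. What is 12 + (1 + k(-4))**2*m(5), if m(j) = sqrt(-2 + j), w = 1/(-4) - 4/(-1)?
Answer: 12 + 361*sqrt(3)/16 ≈ 51.079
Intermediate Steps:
w = 15/4 (w = 1*(-1/4) - 4*(-1) = -1/4 + 4 = 15/4 ≈ 3.7500)
k(L) = 15/4
12 + (1 + k(-4))**2*m(5) = 12 + (1 + 15/4)**2*sqrt(-2 + 5) = 12 + (19/4)**2*sqrt(3) = 12 + 361*sqrt(3)/16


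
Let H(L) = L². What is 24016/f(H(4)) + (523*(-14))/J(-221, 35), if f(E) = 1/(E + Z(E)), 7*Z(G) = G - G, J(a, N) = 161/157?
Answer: 8673666/23 ≈ 3.7712e+5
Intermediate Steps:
J(a, N) = 161/157 (J(a, N) = 161*(1/157) = 161/157)
Z(G) = 0 (Z(G) = (G - G)/7 = (⅐)*0 = 0)
f(E) = 1/E (f(E) = 1/(E + 0) = 1/E)
24016/f(H(4)) + (523*(-14))/J(-221, 35) = 24016/(1/(4²)) + (523*(-14))/(161/157) = 24016/(1/16) - 7322*157/161 = 24016/(1/16) - 164222/23 = 24016*16 - 164222/23 = 384256 - 164222/23 = 8673666/23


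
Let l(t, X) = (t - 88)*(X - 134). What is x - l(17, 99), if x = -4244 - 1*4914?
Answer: -11643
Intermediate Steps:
x = -9158 (x = -4244 - 4914 = -9158)
l(t, X) = (-134 + X)*(-88 + t) (l(t, X) = (-88 + t)*(-134 + X) = (-134 + X)*(-88 + t))
x - l(17, 99) = -9158 - (11792 - 134*17 - 88*99 + 99*17) = -9158 - (11792 - 2278 - 8712 + 1683) = -9158 - 1*2485 = -9158 - 2485 = -11643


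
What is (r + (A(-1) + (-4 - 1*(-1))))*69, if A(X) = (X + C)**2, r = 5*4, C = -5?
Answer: 3657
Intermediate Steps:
r = 20
A(X) = (-5 + X)**2 (A(X) = (X - 5)**2 = (-5 + X)**2)
(r + (A(-1) + (-4 - 1*(-1))))*69 = (20 + ((-5 - 1)**2 + (-4 - 1*(-1))))*69 = (20 + ((-6)**2 + (-4 + 1)))*69 = (20 + (36 - 3))*69 = (20 + 33)*69 = 53*69 = 3657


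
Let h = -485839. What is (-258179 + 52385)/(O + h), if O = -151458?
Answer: 205794/637297 ≈ 0.32292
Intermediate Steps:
(-258179 + 52385)/(O + h) = (-258179 + 52385)/(-151458 - 485839) = -205794/(-637297) = -205794*(-1/637297) = 205794/637297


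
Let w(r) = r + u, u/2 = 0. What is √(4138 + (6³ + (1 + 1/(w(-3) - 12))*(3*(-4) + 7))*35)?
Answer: 2*√25953/3 ≈ 107.40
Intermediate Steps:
u = 0 (u = 2*0 = 0)
w(r) = r (w(r) = r + 0 = r)
√(4138 + (6³ + (1 + 1/(w(-3) - 12))*(3*(-4) + 7))*35) = √(4138 + (6³ + (1 + 1/(-3 - 12))*(3*(-4) + 7))*35) = √(4138 + (216 + (1 + 1/(-15))*(-12 + 7))*35) = √(4138 + (216 + (1 - 1/15)*(-5))*35) = √(4138 + (216 + (14/15)*(-5))*35) = √(4138 + (216 - 14/3)*35) = √(4138 + (634/3)*35) = √(4138 + 22190/3) = √(34604/3) = 2*√25953/3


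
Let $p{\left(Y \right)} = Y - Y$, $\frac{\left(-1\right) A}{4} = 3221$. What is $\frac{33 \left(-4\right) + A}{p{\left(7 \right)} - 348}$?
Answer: $\frac{3254}{87} \approx 37.402$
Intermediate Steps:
$A = -12884$ ($A = \left(-4\right) 3221 = -12884$)
$p{\left(Y \right)} = 0$
$\frac{33 \left(-4\right) + A}{p{\left(7 \right)} - 348} = \frac{33 \left(-4\right) - 12884}{0 - 348} = \frac{-132 - 12884}{-348} = \left(-13016\right) \left(- \frac{1}{348}\right) = \frac{3254}{87}$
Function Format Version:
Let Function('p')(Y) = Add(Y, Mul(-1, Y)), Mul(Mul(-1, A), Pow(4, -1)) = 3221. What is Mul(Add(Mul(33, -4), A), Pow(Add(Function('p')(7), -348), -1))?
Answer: Rational(3254, 87) ≈ 37.402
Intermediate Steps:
A = -12884 (A = Mul(-4, 3221) = -12884)
Function('p')(Y) = 0
Mul(Add(Mul(33, -4), A), Pow(Add(Function('p')(7), -348), -1)) = Mul(Add(Mul(33, -4), -12884), Pow(Add(0, -348), -1)) = Mul(Add(-132, -12884), Pow(-348, -1)) = Mul(-13016, Rational(-1, 348)) = Rational(3254, 87)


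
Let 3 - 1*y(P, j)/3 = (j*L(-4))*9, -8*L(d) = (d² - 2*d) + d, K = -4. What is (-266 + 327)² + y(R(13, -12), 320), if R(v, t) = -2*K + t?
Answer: 25330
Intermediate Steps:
R(v, t) = 8 + t (R(v, t) = -2*(-4) + t = 8 + t)
L(d) = -d²/8 + d/8 (L(d) = -((d² - 2*d) + d)/8 = -(d² - d)/8 = -d²/8 + d/8)
y(P, j) = 9 + 135*j/2 (y(P, j) = 9 - 3*j*((⅛)*(-4)*(1 - 1*(-4)))*9 = 9 - 3*j*((⅛)*(-4)*(1 + 4))*9 = 9 - 3*j*((⅛)*(-4)*5)*9 = 9 - 3*j*(-5/2)*9 = 9 - 3*(-5*j/2)*9 = 9 - (-135)*j/2 = 9 + 135*j/2)
(-266 + 327)² + y(R(13, -12), 320) = (-266 + 327)² + (9 + (135/2)*320) = 61² + (9 + 21600) = 3721 + 21609 = 25330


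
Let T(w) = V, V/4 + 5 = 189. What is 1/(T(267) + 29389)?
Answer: 1/30125 ≈ 3.3195e-5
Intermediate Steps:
V = 736 (V = -20 + 4*189 = -20 + 756 = 736)
T(w) = 736
1/(T(267) + 29389) = 1/(736 + 29389) = 1/30125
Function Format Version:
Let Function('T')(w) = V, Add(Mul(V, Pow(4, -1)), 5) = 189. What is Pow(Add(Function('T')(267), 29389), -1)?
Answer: Rational(1, 30125) ≈ 3.3195e-5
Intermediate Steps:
V = 736 (V = Add(-20, Mul(4, 189)) = Add(-20, 756) = 736)
Function('T')(w) = 736
Pow(Add(Function('T')(267), 29389), -1) = Pow(Add(736, 29389), -1) = Pow(30125, -1) = Rational(1, 30125)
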